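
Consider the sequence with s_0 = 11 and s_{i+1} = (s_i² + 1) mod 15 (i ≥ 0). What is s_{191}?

We have s_0 = 11; s_1 = 2; s_2 = 5; s_3 = 11.
The sequence repeats with period 3.
(191 - 0) mod 3 = 2, so s_{191} = s_2 = 5.

5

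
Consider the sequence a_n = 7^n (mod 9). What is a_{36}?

We have a_1 = 7, a_2 = 4, a_3 = 1, a_4 = 7.
Since a_4 = a_1 = 7, the sequence is periodic with period 3.
(36 - 1) mod 3 = 2, so a_{36} = a_3 = 1.

1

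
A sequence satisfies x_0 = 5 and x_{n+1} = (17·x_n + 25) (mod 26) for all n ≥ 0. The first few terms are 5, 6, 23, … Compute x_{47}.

8

x_0 = 5, x_1 = 6, x_2 = 23, x_3 = 0, x_4 = 25, x_5 = 8, x_6 = 5.
The sequence repeats with period 6.
So x_{47} = x_{0 + ((47-0) mod 6)} = x_5 = 8.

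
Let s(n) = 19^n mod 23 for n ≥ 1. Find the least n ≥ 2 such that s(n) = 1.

Listing terms: s(1) = 19, s(2) = 16, s(3) = 5, s(4) = 3, s(5) = 11, s(6) = 2, s(7) = 15, s(8) = 9, s(9) = 10, s(10) = 6, s(11) = 22, s(12) = 4, s(13) = 7, s(14) = 18, s(15) = 20, s(16) = 12, s(17) = 21, s(18) = 8, s(19) = 14, s(20) = 13, s(21) = 17, s(22) = 1, s(23) = 19.
Since s(23) = s(1) = 19, the sequence is periodic with period 22.
The value 1 first appears (with n ≥ 2) at s(22).

22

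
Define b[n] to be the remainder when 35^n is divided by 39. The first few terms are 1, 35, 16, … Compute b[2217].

14

b[0] = 1,  b[1] = 35,  b[2] = 16,  b[3] = 14,  b[4] = 22,  b[5] = 29,  b[6] = 1.
Since b[6] = b[0] = 1, the sequence is periodic with period 6.
(2217 - 0) mod 6 = 3, so b[2217] = b[3] = 14.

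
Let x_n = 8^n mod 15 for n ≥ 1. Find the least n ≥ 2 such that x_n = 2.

We have x_1 = 8, x_2 = 4, x_3 = 2, x_4 = 1, x_5 = 8.
Since x_5 = x_1 = 8, the sequence is periodic with period 4.
The value 2 first appears (with n ≥ 2) at x_3.

3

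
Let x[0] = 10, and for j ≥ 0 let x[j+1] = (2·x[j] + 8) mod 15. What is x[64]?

Listing terms: x[0] = 10; x[1] = 13; x[2] = 4; x[3] = 1; x[4] = 10.
Since x[4] = x[0] = 10, the sequence is periodic with period 4.
(64 - 0) mod 4 = 0, so x[64] = x[0] = 10.

10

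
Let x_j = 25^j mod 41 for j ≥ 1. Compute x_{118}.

We have x_1 = 25; x_2 = 10; x_3 = 4; x_4 = 18; x_5 = 40; x_6 = 16; x_7 = 31; x_8 = 37; x_9 = 23; x_{10} = 1; x_{11} = 25.
Since x_{11} = x_1 = 25, the sequence is periodic with period 10.
(118 - 1) mod 10 = 7, so x_{118} = x_8 = 37.

37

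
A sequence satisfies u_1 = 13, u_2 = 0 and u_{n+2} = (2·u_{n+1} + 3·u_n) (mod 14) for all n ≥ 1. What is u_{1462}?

8

Computing terms: u_1 = 13; u_2 = 0; u_3 = 11; u_4 = 8; u_5 = 7; u_6 = 10; u_7 = 13; u_8 = 0.
Since (u_7, u_8) = (u_1, u_2) = (13, 0) (two consecutive terms determine the rest), the sequence is periodic with period 6.
(1462 - 1) mod 6 = 3, so u_{1462} = u_4 = 8.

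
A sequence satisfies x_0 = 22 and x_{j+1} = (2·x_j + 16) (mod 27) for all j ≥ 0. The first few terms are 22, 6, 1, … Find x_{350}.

19

Listing terms: x_0 = 22, x_1 = 6, x_2 = 1, x_3 = 18, x_4 = 25, x_5 = 12, x_6 = 13, x_7 = 15, x_8 = 19, x_9 = 0, x_{10} = 16, x_{11} = 21, x_{12} = 4, x_{13} = 24, x_{14} = 10, x_{15} = 9, x_{16} = 7, x_{17} = 3, x_{18} = 22.
The sequence repeats with period 18.
(350 - 0) mod 18 = 8, so x_{350} = x_8 = 19.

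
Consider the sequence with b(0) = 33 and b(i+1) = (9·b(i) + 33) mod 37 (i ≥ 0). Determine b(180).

33

We have b(0) = 33,  b(1) = 34,  b(2) = 6,  b(3) = 13,  b(4) = 2,  b(5) = 14,  b(6) = 11,  b(7) = 21,  b(8) = 0,  b(9) = 33.
Since b(9) = b(0) = 33, the sequence is periodic with period 9.
(180 - 0) mod 9 = 0, so b(180) = b(0) = 33.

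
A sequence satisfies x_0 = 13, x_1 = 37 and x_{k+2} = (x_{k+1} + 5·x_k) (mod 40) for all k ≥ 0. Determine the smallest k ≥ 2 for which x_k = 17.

We have x_0 = 13; x_1 = 37; x_2 = 22; x_3 = 7; x_4 = 37; x_5 = 32; x_6 = 17; x_7 = 17; x_8 = 22; x_9 = 27; x_{10} = 17; x_{11} = 32; x_{12} = 37; x_{13} = 37; x_{14} = 22.
Since (x_{13}, x_{14}) = (x_1, x_2) = (37, 22) (two consecutive terms determine the rest), the sequence is eventually periodic: after a pre-period of length 1 it cycles with period 12.
The value 17 first appears (with k ≥ 2) at x_6.

6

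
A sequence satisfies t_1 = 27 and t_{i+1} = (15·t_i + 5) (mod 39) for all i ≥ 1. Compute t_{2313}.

23

t_1 = 27; t_2 = 20; t_3 = 32; t_4 = 17; t_5 = 26; t_6 = 5; t_7 = 2; t_8 = 35; t_9 = 23; t_{10} = 38; t_{11} = 29; t_{12} = 11; t_{13} = 14; t_{14} = 20.
Since t_{14} = t_2 = 20, the sequence is eventually periodic: after a pre-period of length 1 it cycles with period 12.
For i ≥ 2, t_i depends only on (i - 2) mod 12. (2313 - 2) mod 12 = 7, so t_{2313} = t_9 = 23.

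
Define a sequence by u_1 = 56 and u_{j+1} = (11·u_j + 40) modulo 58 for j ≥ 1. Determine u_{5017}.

Listing terms: u_1 = 56; u_2 = 18; u_3 = 6; u_4 = 48; u_5 = 46; u_6 = 24; u_7 = 14; u_8 = 20; u_9 = 28; u_{10} = 0; u_{11} = 40; u_{12} = 16; u_{13} = 42; u_{14} = 38; u_{15} = 52; u_{16} = 32; u_{17} = 44; u_{18} = 2; u_{19} = 4; u_{20} = 26; u_{21} = 36; u_{22} = 30; u_{23} = 22; u_{24} = 50; u_{25} = 10; u_{26} = 34; u_{27} = 8; u_{28} = 12; u_{29} = 56.
Since u_{29} = u_1 = 56, the sequence is periodic with period 28.
(5017 - 1) mod 28 = 4, so u_{5017} = u_5 = 46.

46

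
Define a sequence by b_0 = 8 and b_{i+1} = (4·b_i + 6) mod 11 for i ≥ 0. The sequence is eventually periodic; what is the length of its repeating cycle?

5

We have b_0 = 8; b_1 = 5; b_2 = 4; b_3 = 0; b_4 = 6; b_5 = 8.
The sequence repeats with period 5.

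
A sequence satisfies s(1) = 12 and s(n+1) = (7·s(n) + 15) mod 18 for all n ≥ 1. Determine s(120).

s(1) = 12; s(2) = 9; s(3) = 6; s(4) = 3; s(5) = 0; s(6) = 15; s(7) = 12.
Since s(7) = s(1) = 12, the sequence is periodic with period 6.
So s(120) = s(1 + ((120-1) mod 6)) = s(6) = 15.

15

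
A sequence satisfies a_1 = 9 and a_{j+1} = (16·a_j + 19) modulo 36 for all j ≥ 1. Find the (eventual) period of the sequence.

We have a_1 = 9, a_2 = 19, a_3 = 35, a_4 = 3, a_5 = 31, a_6 = 11, a_7 = 15, a_8 = 7, a_9 = 23, a_{10} = 27, a_{11} = 19.
Since a_{11} = a_2 = 19, the sequence is eventually periodic: after a pre-period of length 1 it cycles with period 9.

9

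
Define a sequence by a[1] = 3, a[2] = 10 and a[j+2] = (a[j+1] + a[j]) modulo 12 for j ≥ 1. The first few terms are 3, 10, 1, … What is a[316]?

11

We have a[1] = 3,  a[2] = 10,  a[3] = 1,  a[4] = 11,  a[5] = 0,  a[6] = 11,  a[7] = 11,  a[8] = 10,  a[9] = 9,  a[10] = 7,  a[11] = 4,  a[12] = 11,  a[13] = 3,  a[14] = 2,  a[15] = 5,  a[16] = 7,  a[17] = 0,  a[18] = 7,  a[19] = 7,  a[20] = 2,  a[21] = 9,  a[22] = 11,  a[23] = 8,  a[24] = 7,  a[25] = 3,  a[26] = 10.
The sequence repeats with period 24.
(316 - 1) mod 24 = 3, so a[316] = a[4] = 11.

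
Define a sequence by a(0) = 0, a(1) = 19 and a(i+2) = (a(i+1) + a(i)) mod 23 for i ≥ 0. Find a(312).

Listing terms: a(0) = 0, a(1) = 19, a(2) = 19, a(3) = 15, a(4) = 11, a(5) = 3, a(6) = 14, a(7) = 17, a(8) = 8, a(9) = 2, a(10) = 10, a(11) = 12, a(12) = 22, a(13) = 11, a(14) = 10, a(15) = 21, a(16) = 8, a(17) = 6, a(18) = 14, a(19) = 20, a(20) = 11, a(21) = 8, a(22) = 19, a(23) = 4, a(24) = 0, a(25) = 4, a(26) = 4, a(27) = 8, a(28) = 12, a(29) = 20, a(30) = 9, a(31) = 6, a(32) = 15, a(33) = 21, a(34) = 13, a(35) = 11, a(36) = 1, a(37) = 12, a(38) = 13, a(39) = 2, a(40) = 15, a(41) = 17, a(42) = 9, a(43) = 3, a(44) = 12, a(45) = 15, a(46) = 4, a(47) = 19, a(48) = 0, a(49) = 19.
The sequence repeats with period 48.
So a(312) = a(0 + ((312-0) mod 48)) = a(24) = 0.

0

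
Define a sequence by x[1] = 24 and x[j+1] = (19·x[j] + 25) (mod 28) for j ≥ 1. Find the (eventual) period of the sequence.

6

x[1] = 24, x[2] = 5, x[3] = 8, x[4] = 9, x[5] = 0, x[6] = 25, x[7] = 24.
Since x[7] = x[1] = 24, the sequence is periodic with period 6.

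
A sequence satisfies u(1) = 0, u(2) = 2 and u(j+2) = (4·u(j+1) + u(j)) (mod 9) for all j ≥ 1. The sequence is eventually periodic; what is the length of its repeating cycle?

We have u(1) = 0, u(2) = 2, u(3) = 8, u(4) = 7, u(5) = 0, u(6) = 7, u(7) = 1, u(8) = 2, u(9) = 0, u(10) = 2.
Since (u(9), u(10)) = (u(1), u(2)) = (0, 2) (two consecutive terms determine the rest), the sequence is periodic with period 8.

8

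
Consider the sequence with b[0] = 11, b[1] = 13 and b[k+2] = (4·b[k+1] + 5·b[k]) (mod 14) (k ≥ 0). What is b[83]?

Computing terms: b[0] = 11,  b[1] = 13,  b[2] = 9,  b[3] = 3,  b[4] = 1,  b[5] = 5,  b[6] = 11,  b[7] = 13.
Since (b[6], b[7]) = (b[0], b[1]) = (11, 13) (two consecutive terms determine the rest), the sequence is periodic with period 6.
So b[83] = b[0 + ((83-0) mod 6)] = b[5] = 5.

5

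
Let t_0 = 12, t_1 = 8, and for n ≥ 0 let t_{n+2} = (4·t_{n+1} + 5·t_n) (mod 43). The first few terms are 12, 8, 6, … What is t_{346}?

17

Computing terms: t_0 = 12,  t_1 = 8,  t_2 = 6,  t_3 = 21,  t_4 = 28,  t_5 = 2,  t_6 = 19,  t_7 = 0,  t_8 = 9,  t_9 = 36,  t_{10} = 17,  t_{11} = 33,  t_{12} = 2,  t_{13} = 1,  t_{14} = 14,  t_{15} = 18,  t_{16} = 13,  t_{17} = 13,  t_{18} = 31,  t_{19} = 17,  t_{20} = 8,  t_{21} = 31,  t_{22} = 35,  t_{23} = 37,  t_{24} = 22,  t_{25} = 15,  t_{26} = 41,  t_{27} = 24,  t_{28} = 0,  t_{29} = 34,  t_{30} = 7,  t_{31} = 26,  t_{32} = 10,  t_{33} = 41,  t_{34} = 42,  t_{35} = 29,  t_{36} = 25,  t_{37} = 30,  t_{38} = 30,  t_{39} = 12,  t_{40} = 26,  t_{41} = 35,  t_{42} = 12,  t_{43} = 8.
Since (t_{42}, t_{43}) = (t_0, t_1) = (12, 8) (two consecutive terms determine the rest), the sequence is periodic with period 42.
(346 - 0) mod 42 = 10, so t_{346} = t_{10} = 17.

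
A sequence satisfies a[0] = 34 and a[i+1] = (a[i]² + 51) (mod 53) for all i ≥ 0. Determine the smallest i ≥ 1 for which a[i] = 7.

a[0] = 34; a[1] = 41; a[2] = 36; a[3] = 22; a[4] = 5; a[5] = 23; a[6] = 50; a[7] = 7; a[8] = 47; a[9] = 34.
The sequence repeats with period 9.
The value 7 first appears (with i ≥ 1) at a[7].

7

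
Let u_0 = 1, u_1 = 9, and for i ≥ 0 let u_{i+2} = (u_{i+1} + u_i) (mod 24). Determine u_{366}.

5

Listing terms: u_0 = 1; u_1 = 9; u_2 = 10; u_3 = 19; u_4 = 5; u_5 = 0; u_6 = 5; u_7 = 5; u_8 = 10; u_9 = 15; u_{10} = 1; u_{11} = 16; u_{12} = 17; u_{13} = 9; u_{14} = 2; u_{15} = 11; u_{16} = 13; u_{17} = 0; u_{18} = 13; u_{19} = 13; u_{20} = 2; u_{21} = 15; u_{22} = 17; u_{23} = 8; u_{24} = 1; u_{25} = 9.
Since (u_{24}, u_{25}) = (u_0, u_1) = (1, 9) (two consecutive terms determine the rest), the sequence is periodic with period 24.
So u_{366} = u_{0 + ((366-0) mod 24)} = u_6 = 5.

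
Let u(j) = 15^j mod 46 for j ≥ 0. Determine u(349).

19

u(0) = 1; u(1) = 15; u(2) = 41; u(3) = 17; u(4) = 25; u(5) = 7; u(6) = 13; u(7) = 11; u(8) = 27; u(9) = 37; u(10) = 3; u(11) = 45; u(12) = 31; u(13) = 5; u(14) = 29; u(15) = 21; u(16) = 39; u(17) = 33; u(18) = 35; u(19) = 19; u(20) = 9; u(21) = 43; u(22) = 1.
The sequence repeats with period 22.
So u(349) = u(0 + ((349-0) mod 22)) = u(19) = 19.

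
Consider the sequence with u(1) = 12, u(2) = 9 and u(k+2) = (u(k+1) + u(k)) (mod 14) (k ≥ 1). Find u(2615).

13

Computing terms: u(1) = 12,  u(2) = 9,  u(3) = 7,  u(4) = 2,  u(5) = 9,  u(6) = 11,  u(7) = 6,  u(8) = 3,  u(9) = 9,  u(10) = 12,  u(11) = 7,  u(12) = 5,  u(13) = 12,  u(14) = 3,  u(15) = 1,  u(16) = 4,  u(17) = 5,  u(18) = 9,  u(19) = 0,  u(20) = 9,  u(21) = 9,  u(22) = 4,  u(23) = 13,  u(24) = 3,  u(25) = 2,  u(26) = 5,  u(27) = 7,  u(28) = 12,  u(29) = 5,  u(30) = 3,  u(31) = 8,  u(32) = 11,  u(33) = 5,  u(34) = 2,  u(35) = 7,  u(36) = 9,  u(37) = 2,  u(38) = 11,  u(39) = 13,  u(40) = 10,  u(41) = 9,  u(42) = 5,  u(43) = 0,  u(44) = 5,  u(45) = 5,  u(46) = 10,  u(47) = 1,  u(48) = 11,  u(49) = 12,  u(50) = 9.
Since (u(49), u(50)) = (u(1), u(2)) = (12, 9) (two consecutive terms determine the rest), the sequence is periodic with period 48.
So u(2615) = u(1 + ((2615-1) mod 48)) = u(23) = 13.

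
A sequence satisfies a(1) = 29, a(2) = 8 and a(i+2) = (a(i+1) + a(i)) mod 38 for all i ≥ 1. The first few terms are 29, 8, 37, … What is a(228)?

27

Computing terms: a(1) = 29,  a(2) = 8,  a(3) = 37,  a(4) = 7,  a(5) = 6,  a(6) = 13,  a(7) = 19,  a(8) = 32,  a(9) = 13,  a(10) = 7,  a(11) = 20,  a(12) = 27,  a(13) = 9,  a(14) = 36,  a(15) = 7,  a(16) = 5,  a(17) = 12,  a(18) = 17,  a(19) = 29,  a(20) = 8.
The sequence repeats with period 18.
So a(228) = a(1 + ((228-1) mod 18)) = a(12) = 27.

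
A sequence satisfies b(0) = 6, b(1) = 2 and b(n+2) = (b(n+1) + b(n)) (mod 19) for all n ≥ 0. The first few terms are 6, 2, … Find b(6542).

We have b(0) = 6; b(1) = 2; b(2) = 8; b(3) = 10; b(4) = 18; b(5) = 9; b(6) = 8; b(7) = 17; b(8) = 6; b(9) = 4; b(10) = 10; b(11) = 14; b(12) = 5; b(13) = 0; b(14) = 5; b(15) = 5; b(16) = 10; b(17) = 15; b(18) = 6; b(19) = 2.
Since (b(18), b(19)) = (b(0), b(1)) = (6, 2) (two consecutive terms determine the rest), the sequence is periodic with period 18.
(6542 - 0) mod 18 = 8, so b(6542) = b(8) = 6.

6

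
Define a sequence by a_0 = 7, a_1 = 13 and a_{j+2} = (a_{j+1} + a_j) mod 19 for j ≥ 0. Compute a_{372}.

6

We have a_0 = 7, a_1 = 13, a_2 = 1, a_3 = 14, a_4 = 15, a_5 = 10, a_6 = 6, a_7 = 16, a_8 = 3, a_9 = 0, a_{10} = 3, a_{11} = 3, a_{12} = 6, a_{13} = 9, a_{14} = 15, a_{15} = 5, a_{16} = 1, a_{17} = 6, a_{18} = 7, a_{19} = 13.
Since (a_{18}, a_{19}) = (a_0, a_1) = (7, 13) (two consecutive terms determine the rest), the sequence is periodic with period 18.
So a_{372} = a_{0 + ((372-0) mod 18)} = a_{12} = 6.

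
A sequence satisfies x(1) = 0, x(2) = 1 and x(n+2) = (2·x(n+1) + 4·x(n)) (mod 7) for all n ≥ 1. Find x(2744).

We have x(1) = 0; x(2) = 1; x(3) = 2; x(4) = 1; x(5) = 3; x(6) = 3; x(7) = 4; x(8) = 6; x(9) = 0; x(10) = 3; x(11) = 6; x(12) = 3; x(13) = 2; x(14) = 2; x(15) = 5; x(16) = 4; x(17) = 0; x(18) = 2; x(19) = 4; x(20) = 2; x(21) = 6; x(22) = 6; x(23) = 1; x(24) = 5; x(25) = 0; x(26) = 6; x(27) = 5; x(28) = 6; x(29) = 4; x(30) = 4; x(31) = 3; x(32) = 1; x(33) = 0; x(34) = 4; x(35) = 1; x(36) = 4; x(37) = 5; x(38) = 5; x(39) = 2; x(40) = 3; x(41) = 0; x(42) = 5; x(43) = 3; x(44) = 5; x(45) = 1; x(46) = 1; x(47) = 6; x(48) = 2; x(49) = 0; x(50) = 1.
The sequence repeats with period 48.
(2744 - 1) mod 48 = 7, so x(2744) = x(8) = 6.

6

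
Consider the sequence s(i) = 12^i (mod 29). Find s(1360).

1

Computing terms: s(0) = 1,  s(1) = 12,  s(2) = 28,  s(3) = 17,  s(4) = 1.
Since s(4) = s(0) = 1, the sequence is periodic with period 4.
So s(1360) = s(0 + ((1360-0) mod 4)) = s(0) = 1.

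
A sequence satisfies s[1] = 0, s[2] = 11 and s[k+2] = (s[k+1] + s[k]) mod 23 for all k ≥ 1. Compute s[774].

s[1] = 0; s[2] = 11; s[3] = 11; s[4] = 22; s[5] = 10; s[6] = 9; s[7] = 19; s[8] = 5; s[9] = 1; s[10] = 6; s[11] = 7; s[12] = 13; s[13] = 20; s[14] = 10; s[15] = 7; s[16] = 17; s[17] = 1; s[18] = 18; s[19] = 19; s[20] = 14; s[21] = 10; s[22] = 1; s[23] = 11; s[24] = 12; s[25] = 0; s[26] = 12; s[27] = 12; s[28] = 1; s[29] = 13; s[30] = 14; s[31] = 4; s[32] = 18; s[33] = 22; s[34] = 17; s[35] = 16; s[36] = 10; s[37] = 3; s[38] = 13; s[39] = 16; s[40] = 6; s[41] = 22; s[42] = 5; s[43] = 4; s[44] = 9; s[45] = 13; s[46] = 22; s[47] = 12; s[48] = 11; s[49] = 0; s[50] = 11.
Since (s[49], s[50]) = (s[1], s[2]) = (0, 11) (two consecutive terms determine the rest), the sequence is periodic with period 48.
So s[774] = s[1 + ((774-1) mod 48)] = s[6] = 9.

9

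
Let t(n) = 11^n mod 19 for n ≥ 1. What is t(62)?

7

t(1) = 11; t(2) = 7; t(3) = 1; t(4) = 11.
The sequence repeats with period 3.
(62 - 1) mod 3 = 1, so t(62) = t(2) = 7.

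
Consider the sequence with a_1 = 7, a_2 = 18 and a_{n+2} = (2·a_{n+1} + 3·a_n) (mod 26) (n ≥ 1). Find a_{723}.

5

We have a_1 = 7; a_2 = 18; a_3 = 5; a_4 = 12; a_5 = 13; a_6 = 10; a_7 = 7; a_8 = 18.
The sequence repeats with period 6.
So a_{723} = a_{1 + ((723-1) mod 6)} = a_3 = 5.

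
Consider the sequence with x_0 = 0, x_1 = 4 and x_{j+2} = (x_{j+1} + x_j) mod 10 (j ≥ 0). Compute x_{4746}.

Computing terms: x_0 = 0,  x_1 = 4,  x_2 = 4,  x_3 = 8,  x_4 = 2,  x_5 = 0,  x_6 = 2,  x_7 = 2,  x_8 = 4,  x_9 = 6,  x_{10} = 0,  x_{11} = 6,  x_{12} = 6,  x_{13} = 2,  x_{14} = 8,  x_{15} = 0,  x_{16} = 8,  x_{17} = 8,  x_{18} = 6,  x_{19} = 4,  x_{20} = 0,  x_{21} = 4.
The sequence repeats with period 20.
So x_{4746} = x_{0 + ((4746-0) mod 20)} = x_6 = 2.

2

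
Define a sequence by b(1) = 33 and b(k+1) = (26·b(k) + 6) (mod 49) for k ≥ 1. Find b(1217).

8

Computing terms: b(1) = 33; b(2) = 31; b(3) = 28; b(4) = 48; b(5) = 29; b(6) = 25; b(7) = 19; b(8) = 10; b(9) = 21; b(10) = 13; b(11) = 1; b(12) = 32; b(13) = 5; b(14) = 38; b(15) = 14; b(16) = 27; b(17) = 22; b(18) = 39; b(19) = 40; b(20) = 17; b(21) = 7; b(22) = 41; b(23) = 43; b(24) = 46; b(25) = 26; b(26) = 45; b(27) = 0; b(28) = 6; b(29) = 15; b(30) = 4; b(31) = 12; b(32) = 24; b(33) = 42; b(34) = 20; b(35) = 36; b(36) = 11; b(37) = 47; b(38) = 3; b(39) = 35; b(40) = 34; b(41) = 8; b(42) = 18; b(43) = 33.
Since b(43) = b(1) = 33, the sequence is periodic with period 42.
So b(1217) = b(1 + ((1217-1) mod 42)) = b(41) = 8.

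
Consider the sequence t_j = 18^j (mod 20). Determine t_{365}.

8

Listing terms: t_0 = 1; t_1 = 18; t_2 = 4; t_3 = 12; t_4 = 16; t_5 = 8; t_6 = 4.
Since t_6 = t_2 = 4, the sequence is eventually periodic: after a pre-period of length 2 it cycles with period 4.
For j ≥ 2, t_j depends only on (j - 2) mod 4. (365 - 2) mod 4 = 3, so t_{365} = t_5 = 8.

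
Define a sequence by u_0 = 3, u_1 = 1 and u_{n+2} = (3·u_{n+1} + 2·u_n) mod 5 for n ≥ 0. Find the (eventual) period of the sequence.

u_0 = 3,  u_1 = 1,  u_2 = 4,  u_3 = 4,  u_4 = 0,  u_5 = 3,  u_6 = 4,  u_7 = 3,  u_8 = 2,  u_9 = 2,  u_{10} = 0,  u_{11} = 4,  u_{12} = 2,  u_{13} = 4,  u_{14} = 1,  u_{15} = 1,  u_{16} = 0,  u_{17} = 2,  u_{18} = 1,  u_{19} = 2,  u_{20} = 3,  u_{21} = 3,  u_{22} = 0,  u_{23} = 1,  u_{24} = 3,  u_{25} = 1.
Since (u_{24}, u_{25}) = (u_0, u_1) = (3, 1) (two consecutive terms determine the rest), the sequence is periodic with period 24.

24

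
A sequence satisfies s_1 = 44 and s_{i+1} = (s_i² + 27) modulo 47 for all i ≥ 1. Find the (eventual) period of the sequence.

Computing terms: s_1 = 44; s_2 = 36; s_3 = 7; s_4 = 29; s_5 = 22; s_6 = 41; s_7 = 16; s_8 = 1; s_9 = 28; s_{10} = 12; s_{11} = 30; s_{12} = 34; s_{13} = 8; s_{14} = 44.
The sequence repeats with period 13.

13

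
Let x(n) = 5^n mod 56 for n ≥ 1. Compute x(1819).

Computing terms: x(1) = 5,  x(2) = 25,  x(3) = 13,  x(4) = 9,  x(5) = 45,  x(6) = 1,  x(7) = 5.
The sequence repeats with period 6.
(1819 - 1) mod 6 = 0, so x(1819) = x(1) = 5.

5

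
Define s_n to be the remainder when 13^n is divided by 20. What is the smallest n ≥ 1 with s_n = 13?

1

We have s_0 = 1, s_1 = 13, s_2 = 9, s_3 = 17, s_4 = 1.
The sequence repeats with period 4.
The value 13 first appears (with n ≥ 1) at s_1.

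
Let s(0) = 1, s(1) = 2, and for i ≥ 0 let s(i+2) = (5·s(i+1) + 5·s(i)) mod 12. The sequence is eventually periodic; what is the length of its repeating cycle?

Computing terms: s(0) = 1; s(1) = 2; s(2) = 3; s(3) = 1; s(4) = 8; s(5) = 9; s(6) = 1; s(7) = 2.
The sequence repeats with period 6.

6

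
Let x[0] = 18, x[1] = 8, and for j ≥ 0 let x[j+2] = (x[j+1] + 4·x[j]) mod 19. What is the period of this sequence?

x[0] = 18, x[1] = 8, x[2] = 4, x[3] = 17, x[4] = 14, x[5] = 6, x[6] = 5, x[7] = 10, x[8] = 11, x[9] = 13, x[10] = 0, x[11] = 14, x[12] = 14, x[13] = 13, x[14] = 12, x[15] = 7, x[16] = 17, x[17] = 7, x[18] = 18, x[19] = 8.
The sequence repeats with period 18.

18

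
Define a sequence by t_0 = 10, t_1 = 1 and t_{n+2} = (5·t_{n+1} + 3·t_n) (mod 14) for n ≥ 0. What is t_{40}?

t_0 = 10, t_1 = 1, t_2 = 7, t_3 = 10, t_4 = 1.
Since (t_3, t_4) = (t_0, t_1) = (10, 1) (two consecutive terms determine the rest), the sequence is periodic with period 3.
(40 - 0) mod 3 = 1, so t_{40} = t_1 = 1.

1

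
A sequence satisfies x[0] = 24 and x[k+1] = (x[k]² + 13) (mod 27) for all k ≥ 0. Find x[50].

20

We have x[0] = 24,  x[1] = 22,  x[2] = 11,  x[3] = 26,  x[4] = 14,  x[5] = 20,  x[6] = 8,  x[7] = 23,  x[8] = 2,  x[9] = 17,  x[10] = 5,  x[11] = 11.
Since x[11] = x[2] = 11, the sequence is eventually periodic: after a pre-period of length 2 it cycles with period 9.
For k ≥ 2, x[k] depends only on (k - 2) mod 9. (50 - 2) mod 9 = 3, so x[50] = x[5] = 20.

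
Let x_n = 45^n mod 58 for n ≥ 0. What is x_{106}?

45

Listing terms: x_0 = 1,  x_1 = 45,  x_2 = 53,  x_3 = 7,  x_4 = 25,  x_5 = 23,  x_6 = 49,  x_7 = 1.
The sequence repeats with period 7.
So x_{106} = x_{0 + ((106-0) mod 7)} = x_1 = 45.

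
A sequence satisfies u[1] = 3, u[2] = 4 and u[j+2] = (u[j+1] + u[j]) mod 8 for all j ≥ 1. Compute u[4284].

We have u[1] = 3, u[2] = 4, u[3] = 7, u[4] = 3, u[5] = 2, u[6] = 5, u[7] = 7, u[8] = 4, u[9] = 3, u[10] = 7, u[11] = 2, u[12] = 1, u[13] = 3, u[14] = 4.
Since (u[13], u[14]) = (u[1], u[2]) = (3, 4) (two consecutive terms determine the rest), the sequence is periodic with period 12.
(4284 - 1) mod 12 = 11, so u[4284] = u[12] = 1.

1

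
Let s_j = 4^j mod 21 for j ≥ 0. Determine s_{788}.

16

s_0 = 1, s_1 = 4, s_2 = 16, s_3 = 1.
Since s_3 = s_0 = 1, the sequence is periodic with period 3.
So s_{788} = s_{0 + ((788-0) mod 3)} = s_2 = 16.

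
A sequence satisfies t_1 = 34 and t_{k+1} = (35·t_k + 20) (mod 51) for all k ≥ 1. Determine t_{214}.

10

We have t_1 = 34,  t_2 = 37,  t_3 = 40,  t_4 = 43,  t_5 = 46,  t_6 = 49,  t_7 = 1,  t_8 = 4,  t_9 = 7,  t_{10} = 10,  t_{11} = 13,  t_{12} = 16,  t_{13} = 19,  t_{14} = 22,  t_{15} = 25,  t_{16} = 28,  t_{17} = 31,  t_{18} = 34.
The sequence repeats with period 17.
(214 - 1) mod 17 = 9, so t_{214} = t_{10} = 10.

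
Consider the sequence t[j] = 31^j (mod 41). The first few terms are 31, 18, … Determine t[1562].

18

Computing terms: t[1] = 31; t[2] = 18; t[3] = 25; t[4] = 37; t[5] = 40; t[6] = 10; t[7] = 23; t[8] = 16; t[9] = 4; t[10] = 1; t[11] = 31.
The sequence repeats with period 10.
(1562 - 1) mod 10 = 1, so t[1562] = t[2] = 18.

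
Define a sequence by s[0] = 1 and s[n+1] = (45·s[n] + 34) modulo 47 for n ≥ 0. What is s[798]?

We have s[0] = 1,  s[1] = 32,  s[2] = 17,  s[3] = 0,  s[4] = 34,  s[5] = 13,  s[6] = 8,  s[7] = 18,  s[8] = 45,  s[9] = 38,  s[10] = 5,  s[11] = 24,  s[12] = 33,  s[13] = 15,  s[14] = 4,  s[15] = 26,  s[16] = 29,  s[17] = 23,  s[18] = 35,  s[19] = 11,  s[20] = 12,  s[21] = 10,  s[22] = 14,  s[23] = 6,  s[24] = 22,  s[25] = 37,  s[26] = 7,  s[27] = 20,  s[28] = 41,  s[29] = 46,  s[30] = 36,  s[31] = 9,  s[32] = 16,  s[33] = 2,  s[34] = 30,  s[35] = 21,  s[36] = 39,  s[37] = 3,  s[38] = 28,  s[39] = 25,  s[40] = 31,  s[41] = 19,  s[42] = 43,  s[43] = 42,  s[44] = 44,  s[45] = 40,  s[46] = 1.
Since s[46] = s[0] = 1, the sequence is periodic with period 46.
(798 - 0) mod 46 = 16, so s[798] = s[16] = 29.

29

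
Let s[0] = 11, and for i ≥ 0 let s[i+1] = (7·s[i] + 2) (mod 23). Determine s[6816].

12

Computing terms: s[0] = 11; s[1] = 10; s[2] = 3; s[3] = 0; s[4] = 2; s[5] = 16; s[6] = 22; s[7] = 18; s[8] = 13; s[9] = 1; s[10] = 9; s[11] = 19; s[12] = 20; s[13] = 4; s[14] = 7; s[15] = 5; s[16] = 14; s[17] = 8; s[18] = 12; s[19] = 17; s[20] = 6; s[21] = 21; s[22] = 11.
The sequence repeats with period 22.
(6816 - 0) mod 22 = 18, so s[6816] = s[18] = 12.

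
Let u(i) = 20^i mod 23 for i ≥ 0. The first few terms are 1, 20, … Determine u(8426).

1

We have u(0) = 1; u(1) = 20; u(2) = 9; u(3) = 19; u(4) = 12; u(5) = 10; u(6) = 16; u(7) = 21; u(8) = 6; u(9) = 5; u(10) = 8; u(11) = 22; u(12) = 3; u(13) = 14; u(14) = 4; u(15) = 11; u(16) = 13; u(17) = 7; u(18) = 2; u(19) = 17; u(20) = 18; u(21) = 15; u(22) = 1.
Since u(22) = u(0) = 1, the sequence is periodic with period 22.
(8426 - 0) mod 22 = 0, so u(8426) = u(0) = 1.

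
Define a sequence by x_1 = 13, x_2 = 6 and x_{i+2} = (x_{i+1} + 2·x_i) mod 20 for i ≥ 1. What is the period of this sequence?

4

Computing terms: x_1 = 13,  x_2 = 6,  x_3 = 12,  x_4 = 4,  x_5 = 8,  x_6 = 16,  x_7 = 12,  x_8 = 4.
Since (x_7, x_8) = (x_3, x_4) = (12, 4) (two consecutive terms determine the rest), the sequence is eventually periodic: after a pre-period of length 2 it cycles with period 4.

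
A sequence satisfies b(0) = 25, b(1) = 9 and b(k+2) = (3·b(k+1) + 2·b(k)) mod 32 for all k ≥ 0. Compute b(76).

5

We have b(0) = 25, b(1) = 9, b(2) = 13, b(3) = 25, b(4) = 5, b(5) = 1, b(6) = 13, b(7) = 9, b(8) = 21, b(9) = 17, b(10) = 29, b(11) = 25, b(12) = 5.
Since (b(11), b(12)) = (b(3), b(4)) = (25, 5) (two consecutive terms determine the rest), the sequence is eventually periodic: after a pre-period of length 3 it cycles with period 8.
For k ≥ 3, b(k) depends only on (k - 3) mod 8. (76 - 3) mod 8 = 1, so b(76) = b(4) = 5.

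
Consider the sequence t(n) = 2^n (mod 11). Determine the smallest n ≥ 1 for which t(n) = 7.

We have t(0) = 1,  t(1) = 2,  t(2) = 4,  t(3) = 8,  t(4) = 5,  t(5) = 10,  t(6) = 9,  t(7) = 7,  t(8) = 3,  t(9) = 6,  t(10) = 1.
The sequence repeats with period 10.
The value 7 first appears (with n ≥ 1) at t(7).

7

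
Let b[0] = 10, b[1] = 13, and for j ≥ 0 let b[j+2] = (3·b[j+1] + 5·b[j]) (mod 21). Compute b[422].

5

Computing terms: b[0] = 10,  b[1] = 13,  b[2] = 5,  b[3] = 17,  b[4] = 13,  b[5] = 19,  b[6] = 17,  b[7] = 20,  b[8] = 19,  b[9] = 10,  b[10] = 20,  b[11] = 5,  b[12] = 10,  b[13] = 13.
The sequence repeats with period 12.
So b[422] = b[0 + ((422-0) mod 12)] = b[2] = 5.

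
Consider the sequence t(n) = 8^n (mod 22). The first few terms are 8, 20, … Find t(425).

Listing terms: t(1) = 8; t(2) = 20; t(3) = 6; t(4) = 4; t(5) = 10; t(6) = 14; t(7) = 2; t(8) = 16; t(9) = 18; t(10) = 12; t(11) = 8.
The sequence repeats with period 10.
So t(425) = t(1 + ((425-1) mod 10)) = t(5) = 10.

10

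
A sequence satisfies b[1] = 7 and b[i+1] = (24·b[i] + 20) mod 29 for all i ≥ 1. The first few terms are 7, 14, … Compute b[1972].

4

We have b[1] = 7, b[2] = 14, b[3] = 8, b[4] = 9, b[5] = 4, b[6] = 0, b[7] = 20, b[8] = 7.
Since b[8] = b[1] = 7, the sequence is periodic with period 7.
So b[1972] = b[1 + ((1972-1) mod 7)] = b[5] = 4.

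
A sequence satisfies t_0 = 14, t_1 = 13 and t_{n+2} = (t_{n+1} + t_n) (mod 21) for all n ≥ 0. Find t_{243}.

19

We have t_0 = 14; t_1 = 13; t_2 = 6; t_3 = 19; t_4 = 4; t_5 = 2; t_6 = 6; t_7 = 8; t_8 = 14; t_9 = 1; t_{10} = 15; t_{11} = 16; t_{12} = 10; t_{13} = 5; t_{14} = 15; t_{15} = 20; t_{16} = 14; t_{17} = 13.
Since (t_{16}, t_{17}) = (t_0, t_1) = (14, 13) (two consecutive terms determine the rest), the sequence is periodic with period 16.
(243 - 0) mod 16 = 3, so t_{243} = t_3 = 19.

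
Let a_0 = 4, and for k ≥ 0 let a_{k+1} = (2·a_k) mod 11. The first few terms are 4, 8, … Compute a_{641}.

8

a_0 = 4; a_1 = 8; a_2 = 5; a_3 = 10; a_4 = 9; a_5 = 7; a_6 = 3; a_7 = 6; a_8 = 1; a_9 = 2; a_{10} = 4.
The sequence repeats with period 10.
(641 - 0) mod 10 = 1, so a_{641} = a_1 = 8.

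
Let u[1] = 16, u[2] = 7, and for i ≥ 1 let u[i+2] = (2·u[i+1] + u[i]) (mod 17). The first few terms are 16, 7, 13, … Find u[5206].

We have u[1] = 16; u[2] = 7; u[3] = 13; u[4] = 16; u[5] = 11; u[6] = 4; u[7] = 2; u[8] = 8; u[9] = 1; u[10] = 10; u[11] = 4; u[12] = 1; u[13] = 6; u[14] = 13; u[15] = 15; u[16] = 9; u[17] = 16; u[18] = 7.
The sequence repeats with period 16.
(5206 - 1) mod 16 = 5, so u[5206] = u[6] = 4.

4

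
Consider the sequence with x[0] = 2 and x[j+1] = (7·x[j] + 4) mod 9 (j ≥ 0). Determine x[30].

5

x[0] = 2, x[1] = 0, x[2] = 4, x[3] = 5, x[4] = 3, x[5] = 7, x[6] = 8, x[7] = 6, x[8] = 1, x[9] = 2.
Since x[9] = x[0] = 2, the sequence is periodic with period 9.
(30 - 0) mod 9 = 3, so x[30] = x[3] = 5.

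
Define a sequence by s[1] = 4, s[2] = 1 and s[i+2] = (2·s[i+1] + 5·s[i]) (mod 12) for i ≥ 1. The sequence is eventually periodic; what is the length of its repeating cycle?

Listing terms: s[1] = 4,  s[2] = 1,  s[3] = 10,  s[4] = 1,  s[5] = 4,  s[6] = 1.
The sequence repeats with period 4.

4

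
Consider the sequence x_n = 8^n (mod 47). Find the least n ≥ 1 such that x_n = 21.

18

Listing terms: x_0 = 1,  x_1 = 8,  x_2 = 17,  x_3 = 42,  x_4 = 7,  x_5 = 9,  x_6 = 25,  x_7 = 12,  x_8 = 2,  x_9 = 16,  x_{10} = 34,  x_{11} = 37,  x_{12} = 14,  x_{13} = 18,  x_{14} = 3,  x_{15} = 24,  x_{16} = 4,  x_{17} = 32,  x_{18} = 21,  x_{19} = 27,  x_{20} = 28,  x_{21} = 36,  x_{22} = 6,  x_{23} = 1.
The sequence repeats with period 23.
The value 21 first appears (with n ≥ 1) at x_{18}.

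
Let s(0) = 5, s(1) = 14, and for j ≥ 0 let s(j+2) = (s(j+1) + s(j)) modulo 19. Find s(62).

We have s(0) = 5, s(1) = 14, s(2) = 0, s(3) = 14, s(4) = 14, s(5) = 9, s(6) = 4, s(7) = 13, s(8) = 17, s(9) = 11, s(10) = 9, s(11) = 1, s(12) = 10, s(13) = 11, s(14) = 2, s(15) = 13, s(16) = 15, s(17) = 9, s(18) = 5, s(19) = 14.
The sequence repeats with period 18.
So s(62) = s(0 + ((62-0) mod 18)) = s(8) = 17.

17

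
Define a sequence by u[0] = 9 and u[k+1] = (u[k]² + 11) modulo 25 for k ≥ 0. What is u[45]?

Computing terms: u[0] = 9,  u[1] = 17,  u[2] = 0,  u[3] = 11,  u[4] = 7,  u[5] = 10,  u[6] = 11.
Since u[6] = u[3] = 11, the sequence is eventually periodic: after a pre-period of length 3 it cycles with period 3.
For k ≥ 3, u[k] depends only on (k - 3) mod 3. (45 - 3) mod 3 = 0, so u[45] = u[3] = 11.

11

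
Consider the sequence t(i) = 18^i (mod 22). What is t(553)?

t(0) = 1; t(1) = 18; t(2) = 16; t(3) = 2; t(4) = 14; t(5) = 10; t(6) = 4; t(7) = 6; t(8) = 20; t(9) = 8; t(10) = 12; t(11) = 18.
Since t(11) = t(1) = 18, the sequence is eventually periodic: after a pre-period of length 1 it cycles with period 10.
For i ≥ 1, t(i) depends only on (i - 1) mod 10. (553 - 1) mod 10 = 2, so t(553) = t(3) = 2.

2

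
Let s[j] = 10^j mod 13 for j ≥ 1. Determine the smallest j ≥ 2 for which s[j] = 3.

4

Computing terms: s[1] = 10, s[2] = 9, s[3] = 12, s[4] = 3, s[5] = 4, s[6] = 1, s[7] = 10.
The sequence repeats with period 6.
The value 3 first appears (with j ≥ 2) at s[4].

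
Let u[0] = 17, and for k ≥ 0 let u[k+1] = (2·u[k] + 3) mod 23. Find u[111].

14

u[0] = 17,  u[1] = 14,  u[2] = 8,  u[3] = 19,  u[4] = 18,  u[5] = 16,  u[6] = 12,  u[7] = 4,  u[8] = 11,  u[9] = 2,  u[10] = 7,  u[11] = 17.
Since u[11] = u[0] = 17, the sequence is periodic with period 11.
(111 - 0) mod 11 = 1, so u[111] = u[1] = 14.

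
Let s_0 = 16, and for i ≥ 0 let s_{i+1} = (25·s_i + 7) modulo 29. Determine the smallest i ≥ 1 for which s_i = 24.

3

We have s_0 = 16; s_1 = 1; s_2 = 3; s_3 = 24; s_4 = 27; s_5 = 15; s_6 = 5; s_7 = 16.
Since s_7 = s_0 = 16, the sequence is periodic with period 7.
The value 24 first appears (with i ≥ 1) at s_3.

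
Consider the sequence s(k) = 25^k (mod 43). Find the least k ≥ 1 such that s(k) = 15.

19

Computing terms: s(0) = 1; s(1) = 25; s(2) = 23; s(3) = 16; s(4) = 13; s(5) = 24; s(6) = 41; s(7) = 36; s(8) = 40; s(9) = 11; s(10) = 17; s(11) = 38; s(12) = 4; s(13) = 14; s(14) = 6; s(15) = 21; s(16) = 9; s(17) = 10; s(18) = 35; s(19) = 15; s(20) = 31; s(21) = 1.
Since s(21) = s(0) = 1, the sequence is periodic with period 21.
The value 15 first appears (with k ≥ 1) at s(19).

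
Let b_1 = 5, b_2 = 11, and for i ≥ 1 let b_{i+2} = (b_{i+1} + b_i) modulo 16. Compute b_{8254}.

Listing terms: b_1 = 5, b_2 = 11, b_3 = 0, b_4 = 11, b_5 = 11, b_6 = 6, b_7 = 1, b_8 = 7, b_9 = 8, b_{10} = 15, b_{11} = 7, b_{12} = 6, b_{13} = 13, b_{14} = 3, b_{15} = 0, b_{16} = 3, b_{17} = 3, b_{18} = 6, b_{19} = 9, b_{20} = 15, b_{21} = 8, b_{22} = 7, b_{23} = 15, b_{24} = 6, b_{25} = 5, b_{26} = 11.
Since (b_{25}, b_{26}) = (b_1, b_2) = (5, 11) (two consecutive terms determine the rest), the sequence is periodic with period 24.
(8254 - 1) mod 24 = 21, so b_{8254} = b_{22} = 7.

7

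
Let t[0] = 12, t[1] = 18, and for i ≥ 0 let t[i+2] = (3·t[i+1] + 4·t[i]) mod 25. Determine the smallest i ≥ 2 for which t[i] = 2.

We have t[0] = 12; t[1] = 18; t[2] = 2; t[3] = 3; t[4] = 17; t[5] = 13; t[6] = 7; t[7] = 23; t[8] = 22; t[9] = 8; t[10] = 12; t[11] = 18.
Since (t[10], t[11]) = (t[0], t[1]) = (12, 18) (two consecutive terms determine the rest), the sequence is periodic with period 10.
The value 2 first appears (with i ≥ 2) at t[2].

2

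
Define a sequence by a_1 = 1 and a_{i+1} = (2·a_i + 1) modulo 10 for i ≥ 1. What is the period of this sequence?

Listing terms: a_1 = 1, a_2 = 3, a_3 = 7, a_4 = 5, a_5 = 1.
The sequence repeats with period 4.

4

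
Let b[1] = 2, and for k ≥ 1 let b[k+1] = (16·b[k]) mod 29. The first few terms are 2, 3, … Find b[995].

2

b[1] = 2; b[2] = 3; b[3] = 19; b[4] = 14; b[5] = 21; b[6] = 17; b[7] = 11; b[8] = 2.
Since b[8] = b[1] = 2, the sequence is periodic with period 7.
So b[995] = b[1 + ((995-1) mod 7)] = b[1] = 2.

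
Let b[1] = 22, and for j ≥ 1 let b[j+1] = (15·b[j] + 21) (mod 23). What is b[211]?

We have b[1] = 22,  b[2] = 6,  b[3] = 19,  b[4] = 7,  b[5] = 11,  b[6] = 2,  b[7] = 5,  b[8] = 4,  b[9] = 12,  b[10] = 17,  b[11] = 0,  b[12] = 21,  b[13] = 14,  b[14] = 1,  b[15] = 13,  b[16] = 9,  b[17] = 18,  b[18] = 15,  b[19] = 16,  b[20] = 8,  b[21] = 3,  b[22] = 20,  b[23] = 22.
Since b[23] = b[1] = 22, the sequence is periodic with period 22.
So b[211] = b[1 + ((211-1) mod 22)] = b[13] = 14.

14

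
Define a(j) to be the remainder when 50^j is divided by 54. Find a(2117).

38

Listing terms: a(1) = 50, a(2) = 16, a(3) = 44, a(4) = 40, a(5) = 2, a(6) = 46, a(7) = 32, a(8) = 34, a(9) = 26, a(10) = 4, a(11) = 38, a(12) = 10, a(13) = 14, a(14) = 52, a(15) = 8, a(16) = 22, a(17) = 20, a(18) = 28, a(19) = 50.
The sequence repeats with period 18.
So a(2117) = a(1 + ((2117-1) mod 18)) = a(11) = 38.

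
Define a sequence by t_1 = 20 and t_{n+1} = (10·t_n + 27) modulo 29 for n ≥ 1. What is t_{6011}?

25

We have t_1 = 20,  t_2 = 24,  t_3 = 6,  t_4 = 0,  t_5 = 27,  t_6 = 7,  t_7 = 10,  t_8 = 11,  t_9 = 21,  t_{10} = 5,  t_{11} = 19,  t_{12} = 14,  t_{13} = 22,  t_{14} = 15,  t_{15} = 3,  t_{16} = 28,  t_{17} = 17,  t_{18} = 23,  t_{19} = 25,  t_{20} = 16,  t_{21} = 13,  t_{22} = 12,  t_{23} = 2,  t_{24} = 18,  t_{25} = 4,  t_{26} = 9,  t_{27} = 1,  t_{28} = 8,  t_{29} = 20.
The sequence repeats with period 28.
(6011 - 1) mod 28 = 18, so t_{6011} = t_{19} = 25.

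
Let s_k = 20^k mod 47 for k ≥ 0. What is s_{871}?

Listing terms: s_0 = 1; s_1 = 20; s_2 = 24; s_3 = 10; s_4 = 12; s_5 = 5; s_6 = 6; s_7 = 26; s_8 = 3; s_9 = 13; s_{10} = 25; s_{11} = 30; s_{12} = 36; s_{13} = 15; s_{14} = 18; s_{15} = 31; s_{16} = 9; s_{17} = 39; s_{18} = 28; s_{19} = 43; s_{20} = 14; s_{21} = 45; s_{22} = 7; s_{23} = 46; s_{24} = 27; s_{25} = 23; s_{26} = 37; s_{27} = 35; s_{28} = 42; s_{29} = 41; s_{30} = 21; s_{31} = 44; s_{32} = 34; s_{33} = 22; s_{34} = 17; s_{35} = 11; s_{36} = 32; s_{37} = 29; s_{38} = 16; s_{39} = 38; s_{40} = 8; s_{41} = 19; s_{42} = 4; s_{43} = 33; s_{44} = 2; s_{45} = 40; s_{46} = 1.
Since s_{46} = s_0 = 1, the sequence is periodic with period 46.
So s_{871} = s_{0 + ((871-0) mod 46)} = s_{43} = 33.

33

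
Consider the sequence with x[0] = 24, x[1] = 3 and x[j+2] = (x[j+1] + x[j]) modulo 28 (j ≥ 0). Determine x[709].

3

x[0] = 24; x[1] = 3; x[2] = 27; x[3] = 2; x[4] = 1; x[5] = 3; x[6] = 4; x[7] = 7; x[8] = 11; x[9] = 18; x[10] = 1; x[11] = 19; x[12] = 20; x[13] = 11; x[14] = 3; x[15] = 14; x[16] = 17; x[17] = 3; x[18] = 20; x[19] = 23; x[20] = 15; x[21] = 10; x[22] = 25; x[23] = 7; x[24] = 4; x[25] = 11; x[26] = 15; x[27] = 26; x[28] = 13; x[29] = 11; x[30] = 24; x[31] = 7; x[32] = 3; x[33] = 10; x[34] = 13; x[35] = 23; x[36] = 8; x[37] = 3; x[38] = 11; x[39] = 14; x[40] = 25; x[41] = 11; x[42] = 8; x[43] = 19; x[44] = 27; x[45] = 18; x[46] = 17; x[47] = 7; x[48] = 24; x[49] = 3.
Since (x[48], x[49]) = (x[0], x[1]) = (24, 3) (two consecutive terms determine the rest), the sequence is periodic with period 48.
(709 - 0) mod 48 = 37, so x[709] = x[37] = 3.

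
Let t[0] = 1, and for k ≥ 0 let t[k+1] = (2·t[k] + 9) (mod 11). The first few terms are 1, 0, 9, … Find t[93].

Listing terms: t[0] = 1; t[1] = 0; t[2] = 9; t[3] = 5; t[4] = 8; t[5] = 3; t[6] = 4; t[7] = 6; t[8] = 10; t[9] = 7; t[10] = 1.
Since t[10] = t[0] = 1, the sequence is periodic with period 10.
(93 - 0) mod 10 = 3, so t[93] = t[3] = 5.

5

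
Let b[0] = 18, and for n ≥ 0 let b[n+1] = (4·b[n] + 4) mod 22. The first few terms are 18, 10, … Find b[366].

10

Computing terms: b[0] = 18,  b[1] = 10,  b[2] = 0,  b[3] = 4,  b[4] = 20,  b[5] = 18.
The sequence repeats with period 5.
So b[366] = b[0 + ((366-0) mod 5)] = b[1] = 10.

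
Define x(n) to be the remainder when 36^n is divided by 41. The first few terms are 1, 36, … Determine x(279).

8

Listing terms: x(0) = 1,  x(1) = 36,  x(2) = 25,  x(3) = 39,  x(4) = 10,  x(5) = 32,  x(6) = 4,  x(7) = 21,  x(8) = 18,  x(9) = 33,  x(10) = 40,  x(11) = 5,  x(12) = 16,  x(13) = 2,  x(14) = 31,  x(15) = 9,  x(16) = 37,  x(17) = 20,  x(18) = 23,  x(19) = 8,  x(20) = 1.
Since x(20) = x(0) = 1, the sequence is periodic with period 20.
(279 - 0) mod 20 = 19, so x(279) = x(19) = 8.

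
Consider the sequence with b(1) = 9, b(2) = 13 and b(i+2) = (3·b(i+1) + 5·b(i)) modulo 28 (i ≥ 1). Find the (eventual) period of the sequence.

Computing terms: b(1) = 9,  b(2) = 13,  b(3) = 0,  b(4) = 9,  b(5) = 27,  b(6) = 14,  b(7) = 9,  b(8) = 13.
Since (b(7), b(8)) = (b(1), b(2)) = (9, 13) (two consecutive terms determine the rest), the sequence is periodic with period 6.

6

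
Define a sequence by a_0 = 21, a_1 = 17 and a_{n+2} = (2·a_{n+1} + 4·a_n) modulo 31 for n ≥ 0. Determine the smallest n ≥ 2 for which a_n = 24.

a_0 = 21, a_1 = 17, a_2 = 25, a_3 = 25, a_4 = 26, a_5 = 28, a_6 = 5, a_7 = 29, a_8 = 16, a_9 = 24, a_{10} = 19, a_{11} = 10, a_{12} = 3, a_{13} = 15, a_{14} = 11, a_{15} = 20, a_{16} = 22, a_{17} = 0, a_{18} = 26, a_{19} = 21, a_{20} = 22, a_{21} = 4, a_{22} = 3, a_{23} = 22, a_{24} = 25, a_{25} = 14, a_{26} = 4, a_{27} = 2, a_{28} = 20, a_{29} = 17, a_{30} = 21, a_{31} = 17.
Since (a_{30}, a_{31}) = (a_0, a_1) = (21, 17) (two consecutive terms determine the rest), the sequence is periodic with period 30.
The value 24 first appears (with n ≥ 2) at a_9.

9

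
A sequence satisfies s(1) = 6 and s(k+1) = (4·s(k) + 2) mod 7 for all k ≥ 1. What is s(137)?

Computing terms: s(1) = 6,  s(2) = 5,  s(3) = 1,  s(4) = 6.
Since s(4) = s(1) = 6, the sequence is periodic with period 3.
So s(137) = s(1 + ((137-1) mod 3)) = s(2) = 5.

5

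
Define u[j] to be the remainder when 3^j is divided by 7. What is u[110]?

2

Listing terms: u[1] = 3; u[2] = 2; u[3] = 6; u[4] = 4; u[5] = 5; u[6] = 1; u[7] = 3.
Since u[7] = u[1] = 3, the sequence is periodic with period 6.
(110 - 1) mod 6 = 1, so u[110] = u[2] = 2.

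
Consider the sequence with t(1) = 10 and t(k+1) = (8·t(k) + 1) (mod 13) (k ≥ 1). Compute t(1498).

3

Listing terms: t(1) = 10, t(2) = 3, t(3) = 12, t(4) = 6, t(5) = 10.
Since t(5) = t(1) = 10, the sequence is periodic with period 4.
So t(1498) = t(1 + ((1498-1) mod 4)) = t(2) = 3.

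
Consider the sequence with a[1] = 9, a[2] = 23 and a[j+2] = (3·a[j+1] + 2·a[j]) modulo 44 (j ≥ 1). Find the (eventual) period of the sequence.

We have a[1] = 9,  a[2] = 23,  a[3] = 43,  a[4] = 43,  a[5] = 39,  a[6] = 27,  a[7] = 27,  a[8] = 3,  a[9] = 19,  a[10] = 19,  a[11] = 7,  a[12] = 15,  a[13] = 15,  a[14] = 31,  a[15] = 35,  a[16] = 35,  a[17] = 43,  a[18] = 23,  a[19] = 23,  a[20] = 27,  a[21] = 39,  a[22] = 39,  a[23] = 19,  a[24] = 3,  a[25] = 3,  a[26] = 15,  a[27] = 7,  a[28] = 7,  a[29] = 35,  a[30] = 31,  a[31] = 31,  a[32] = 23,  a[33] = 43.
Since (a[32], a[33]) = (a[2], a[3]) = (23, 43) (two consecutive terms determine the rest), the sequence is eventually periodic: after a pre-period of length 1 it cycles with period 30.

30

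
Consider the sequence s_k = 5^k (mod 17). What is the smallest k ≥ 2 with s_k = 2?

s_1 = 5, s_2 = 8, s_3 = 6, s_4 = 13, s_5 = 14, s_6 = 2, s_7 = 10, s_8 = 16, s_9 = 12, s_{10} = 9, s_{11} = 11, s_{12} = 4, s_{13} = 3, s_{14} = 15, s_{15} = 7, s_{16} = 1, s_{17} = 5.
The sequence repeats with period 16.
The value 2 first appears (with k ≥ 2) at s_6.

6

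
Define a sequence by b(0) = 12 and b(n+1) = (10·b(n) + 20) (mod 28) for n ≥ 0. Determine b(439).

0

Computing terms: b(0) = 12, b(1) = 0, b(2) = 20, b(3) = 24, b(4) = 8, b(5) = 16, b(6) = 12.
The sequence repeats with period 6.
So b(439) = b(0 + ((439-0) mod 6)) = b(1) = 0.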